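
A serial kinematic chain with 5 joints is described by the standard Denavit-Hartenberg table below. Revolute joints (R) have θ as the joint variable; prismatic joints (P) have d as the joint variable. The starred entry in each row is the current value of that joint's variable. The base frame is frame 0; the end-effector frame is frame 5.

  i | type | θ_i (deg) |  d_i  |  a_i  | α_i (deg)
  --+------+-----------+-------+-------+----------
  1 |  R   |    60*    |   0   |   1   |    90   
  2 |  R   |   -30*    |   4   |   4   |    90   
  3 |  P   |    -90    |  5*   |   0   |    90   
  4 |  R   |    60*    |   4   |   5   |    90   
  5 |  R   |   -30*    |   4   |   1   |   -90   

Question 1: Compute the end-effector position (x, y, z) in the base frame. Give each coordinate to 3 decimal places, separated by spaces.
after link 1: o_1 = (0.5000, 0.8660, 0.0000)
after link 2: o_2 = (5.6962, 1.8660, -2.0000)
after link 3: o_3 = (4.4462, -0.2990, -6.3301)
after link 4: o_4 = (-0.5335, -3.9240, -8.0801)
after link 5: o_5 = (-3.3795, -1.0592, -7.2476)

-3.379 -1.059 -7.248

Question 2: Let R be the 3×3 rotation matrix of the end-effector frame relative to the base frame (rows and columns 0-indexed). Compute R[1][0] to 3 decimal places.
0.267

End-effector x-axis (col 0 of R) = (-0.3460,0.2667,-0.8995)
R[1][0] = 0.2667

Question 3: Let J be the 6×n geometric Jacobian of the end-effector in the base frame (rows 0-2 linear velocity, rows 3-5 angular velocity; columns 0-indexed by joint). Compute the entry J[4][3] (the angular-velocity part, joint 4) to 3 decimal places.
-0.750

axis z_3 = (-0.4330,-0.7500,0.5000); lever o_n−o_3 = (-7.8256,-0.7602,-0.9175)
cross product → J_v[:, 3] = (1.0682,-4.3101,-5.5401)
J_ω[:, 3] = z_3
entry J[4][3] = -0.7500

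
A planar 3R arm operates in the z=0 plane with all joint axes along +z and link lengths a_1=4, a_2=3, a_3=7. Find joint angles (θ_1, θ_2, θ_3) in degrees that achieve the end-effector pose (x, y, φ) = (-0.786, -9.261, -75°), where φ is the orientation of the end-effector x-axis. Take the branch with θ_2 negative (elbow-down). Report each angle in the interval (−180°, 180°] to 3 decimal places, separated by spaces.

wrist centre = target − a_3·(cos φ, sin φ) = (-2.5977, -2.4995)
cos θ_2 = (12.9958−4²−3²)/(2·4·3) = -0.5002; θ_2 = -120.0115° (elbow-down)
β = atan2(-2.4995,-2.5977) = -136.1038°; ψ = atan2(-2.5978,2.4995) = -46.1048°
θ_1 = β − ψ = -89.9991°
θ_3 = φ − θ_1 − θ_2 = 135.0106° (wrapped to (-180°,180°])

-89.999 -120.012 135.011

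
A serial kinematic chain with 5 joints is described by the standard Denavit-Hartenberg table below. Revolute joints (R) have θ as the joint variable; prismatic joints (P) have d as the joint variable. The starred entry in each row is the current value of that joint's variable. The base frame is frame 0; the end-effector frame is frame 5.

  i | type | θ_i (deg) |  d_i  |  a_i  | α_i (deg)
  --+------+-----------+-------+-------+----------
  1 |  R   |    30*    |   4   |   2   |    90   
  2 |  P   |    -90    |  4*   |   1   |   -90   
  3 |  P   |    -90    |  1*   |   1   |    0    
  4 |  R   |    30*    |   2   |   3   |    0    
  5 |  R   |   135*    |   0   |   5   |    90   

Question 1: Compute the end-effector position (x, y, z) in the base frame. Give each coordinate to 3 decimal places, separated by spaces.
5.714 0.102 0.206

after link 1: o_1 = (1.7321, 1.0000, 4.0000)
after link 2: o_2 = (3.7321, -2.4641, 3.0000)
after link 3: o_3 = (5.0981, -2.8301, 3.0000)
after link 4: o_4 = (8.1292, -4.0801, 1.5000)
after link 5: o_5 = (5.7144, 0.1025, 0.2059)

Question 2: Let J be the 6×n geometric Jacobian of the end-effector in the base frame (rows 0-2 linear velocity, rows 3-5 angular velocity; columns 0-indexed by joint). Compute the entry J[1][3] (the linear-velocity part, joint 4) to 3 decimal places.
2.420

axis z_3 = (0.8660,0.5000,0.0000); lever o_n−o_3 = (0.6163,2.9326,-2.7941)
cross product → J_v[:, 3] = (-1.3970,2.4198,2.2316)
J_ω[:, 3] = z_3
entry J[1][3] = 2.4198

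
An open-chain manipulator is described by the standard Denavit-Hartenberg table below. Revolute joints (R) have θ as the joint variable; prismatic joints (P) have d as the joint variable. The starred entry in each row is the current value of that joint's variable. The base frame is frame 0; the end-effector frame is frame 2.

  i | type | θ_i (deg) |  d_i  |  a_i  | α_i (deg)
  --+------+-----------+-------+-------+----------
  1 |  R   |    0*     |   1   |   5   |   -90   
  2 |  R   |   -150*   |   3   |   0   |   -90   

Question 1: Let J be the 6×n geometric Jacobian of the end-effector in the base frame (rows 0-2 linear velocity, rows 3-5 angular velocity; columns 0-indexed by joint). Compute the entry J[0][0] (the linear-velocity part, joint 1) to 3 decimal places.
-3.000

axis z_0 = ẑ; lever o_n−o_0 = (5.0000,3.0000,1.0000)
cross product → J_v[:, 0] = (-3.0000,5.0000,0.0000)
J_ω[:, 0] = z_0
entry J[0][0] = -3.0000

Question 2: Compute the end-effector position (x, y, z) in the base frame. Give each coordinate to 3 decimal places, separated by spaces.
5.000 3.000 1.000

after link 1: o_1 = (5.0000, 0.0000, 1.0000)
after link 2: o_2 = (5.0000, 3.0000, 1.0000)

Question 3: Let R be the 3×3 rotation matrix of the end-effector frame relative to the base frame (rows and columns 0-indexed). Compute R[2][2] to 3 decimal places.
0.866

End-effector z-axis (col 2 of R) = (0.5000,0.0000,0.8660)
R[2][2] = 0.8660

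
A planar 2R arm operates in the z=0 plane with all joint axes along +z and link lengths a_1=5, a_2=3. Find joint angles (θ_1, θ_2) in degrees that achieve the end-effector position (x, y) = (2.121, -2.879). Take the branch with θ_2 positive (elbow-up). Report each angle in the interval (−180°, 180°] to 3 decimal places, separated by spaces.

-90.007 134.999

cos θ_2 = (12.7873−5²−3²)/(2·5·3) = -0.7071; θ_2 = 134.9987° (elbow-up)
β = atan2(-2.8790,2.1210) = -53.6204°; ψ = atan2(2.1214,2.8787) = 36.3869°
θ_1 = β − ψ = -90.0073°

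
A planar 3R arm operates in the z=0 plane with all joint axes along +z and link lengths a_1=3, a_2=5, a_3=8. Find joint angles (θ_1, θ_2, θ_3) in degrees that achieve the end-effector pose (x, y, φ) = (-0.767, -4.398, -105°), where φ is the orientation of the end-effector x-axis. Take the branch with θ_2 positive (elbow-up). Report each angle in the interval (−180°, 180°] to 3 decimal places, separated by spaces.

-30.003 135.007 149.996

wrist centre = target − a_3·(cos φ, sin φ) = (1.3036, 3.3294)
cos θ_2 = (12.7842−3²−5²)/(2·3·5) = -0.7072; θ_2 = 135.0070° (elbow-up)
β = atan2(3.3294,1.3036) = 68.6183°; ψ = atan2(3.5351,-0.5360) = 98.6211°
θ_1 = β − ψ = -30.0028°
θ_3 = φ − θ_1 − θ_2 = 149.9958° (wrapped to (-180°,180°])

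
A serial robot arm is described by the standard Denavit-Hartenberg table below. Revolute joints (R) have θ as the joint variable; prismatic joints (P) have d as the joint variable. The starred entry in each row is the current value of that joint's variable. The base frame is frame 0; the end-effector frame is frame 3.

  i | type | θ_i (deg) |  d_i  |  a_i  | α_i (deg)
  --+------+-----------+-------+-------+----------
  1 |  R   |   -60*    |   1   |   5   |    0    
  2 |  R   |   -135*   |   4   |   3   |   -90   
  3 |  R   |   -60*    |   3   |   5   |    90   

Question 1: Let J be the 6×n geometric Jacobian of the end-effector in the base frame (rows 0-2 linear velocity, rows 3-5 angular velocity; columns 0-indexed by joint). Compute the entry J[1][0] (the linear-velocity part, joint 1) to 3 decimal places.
-3.589

axis z_0 = ẑ; lever o_n−o_0 = (-3.5890,-5.8044,9.3301)
cross product → J_v[:, 0] = (5.8044,-3.5890,0.0000)
J_ω[:, 0] = z_0
entry J[1][0] = -3.5890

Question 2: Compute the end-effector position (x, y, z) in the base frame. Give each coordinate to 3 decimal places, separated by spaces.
after link 1: o_1 = (2.5000, -4.3301, 1.0000)
after link 2: o_2 = (-0.3978, -3.5537, 5.0000)
after link 3: o_3 = (-3.5890, -5.8044, 9.3301)

-3.589 -5.804 9.330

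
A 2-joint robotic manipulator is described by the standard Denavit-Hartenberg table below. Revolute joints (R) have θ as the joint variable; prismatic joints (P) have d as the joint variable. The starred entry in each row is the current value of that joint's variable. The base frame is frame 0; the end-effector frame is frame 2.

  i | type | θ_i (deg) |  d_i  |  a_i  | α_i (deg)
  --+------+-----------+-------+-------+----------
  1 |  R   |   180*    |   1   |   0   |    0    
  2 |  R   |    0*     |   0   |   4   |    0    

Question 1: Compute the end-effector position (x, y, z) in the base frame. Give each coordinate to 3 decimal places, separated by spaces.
-4.000 0.000 1.000

after link 1: o_1 = (0.0000, 0.0000, 1.0000)
after link 2: o_2 = (-4.0000, 0.0000, 1.0000)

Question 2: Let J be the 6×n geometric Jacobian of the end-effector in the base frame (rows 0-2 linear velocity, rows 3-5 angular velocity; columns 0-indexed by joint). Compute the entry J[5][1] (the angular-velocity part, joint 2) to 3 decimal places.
axis z_1 = (0.0000,0.0000,1.0000); lever o_n−o_1 = (-4.0000,0.0000,0.0000)
cross product → J_v[:, 1] = (-0.0000,-4.0000,0.0000)
J_ω[:, 1] = z_1
entry J[5][1] = 1.0000

1.000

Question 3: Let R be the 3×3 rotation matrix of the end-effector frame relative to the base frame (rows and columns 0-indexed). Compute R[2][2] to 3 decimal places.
1.000

End-effector z-axis (col 2 of R) = (0.0000,0.0000,1.0000)
R[2][2] = 1.0000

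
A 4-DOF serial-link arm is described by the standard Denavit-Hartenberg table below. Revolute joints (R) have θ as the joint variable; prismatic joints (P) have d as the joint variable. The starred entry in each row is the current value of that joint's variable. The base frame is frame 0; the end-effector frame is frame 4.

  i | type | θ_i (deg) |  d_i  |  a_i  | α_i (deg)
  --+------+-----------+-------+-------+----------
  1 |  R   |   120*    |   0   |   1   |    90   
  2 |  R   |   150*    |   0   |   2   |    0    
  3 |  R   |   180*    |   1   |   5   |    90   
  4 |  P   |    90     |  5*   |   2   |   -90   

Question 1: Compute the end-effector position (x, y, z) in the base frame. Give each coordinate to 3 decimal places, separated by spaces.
after link 1: o_1 = (-0.5000, 0.8660, 0.0000)
after link 2: o_2 = (0.3660, -0.6340, 1.0000)
after link 3: o_3 = (-0.9330, 3.6160, -1.5000)
after link 4: o_4 = (2.0490, 2.4510, -5.8301)

2.049 2.451 -5.830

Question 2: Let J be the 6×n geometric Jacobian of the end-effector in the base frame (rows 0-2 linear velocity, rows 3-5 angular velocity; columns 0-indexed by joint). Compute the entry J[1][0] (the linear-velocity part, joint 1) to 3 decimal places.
2.049

axis z_0 = ẑ; lever o_n−o_0 = (2.0490,2.4510,-5.8301)
cross product → J_v[:, 0] = (-2.4510,2.0490,0.0000)
J_ω[:, 0] = z_0
entry J[1][0] = 2.0490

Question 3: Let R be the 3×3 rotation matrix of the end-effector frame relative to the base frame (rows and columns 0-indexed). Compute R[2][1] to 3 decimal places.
0.866

End-effector y-axis (col 1 of R) = (-0.2500,0.4330,0.8660)
R[2][1] = 0.8660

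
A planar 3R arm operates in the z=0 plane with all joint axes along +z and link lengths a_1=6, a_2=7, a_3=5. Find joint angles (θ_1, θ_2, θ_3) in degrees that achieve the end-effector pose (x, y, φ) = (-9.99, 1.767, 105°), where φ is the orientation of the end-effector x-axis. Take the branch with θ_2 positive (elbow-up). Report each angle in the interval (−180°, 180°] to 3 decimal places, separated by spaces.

wrist centre = target − a_3·(cos φ, sin φ) = (-8.6959, -3.0626)
cos θ_2 = (84.9985−6²−7²)/(2·6·7) = -0.0000; θ_2 = 90.0011° (elbow-up)
β = atan2(-3.0626,-8.6959) = -160.5981°; ψ = atan2(7.0000,5.9999) = 49.3993°
θ_1 = β − ψ = -209.9975°
θ_3 = φ − θ_1 − θ_2 = -135.0036° (wrapped to (-180°,180°])

150.003 90.001 -135.004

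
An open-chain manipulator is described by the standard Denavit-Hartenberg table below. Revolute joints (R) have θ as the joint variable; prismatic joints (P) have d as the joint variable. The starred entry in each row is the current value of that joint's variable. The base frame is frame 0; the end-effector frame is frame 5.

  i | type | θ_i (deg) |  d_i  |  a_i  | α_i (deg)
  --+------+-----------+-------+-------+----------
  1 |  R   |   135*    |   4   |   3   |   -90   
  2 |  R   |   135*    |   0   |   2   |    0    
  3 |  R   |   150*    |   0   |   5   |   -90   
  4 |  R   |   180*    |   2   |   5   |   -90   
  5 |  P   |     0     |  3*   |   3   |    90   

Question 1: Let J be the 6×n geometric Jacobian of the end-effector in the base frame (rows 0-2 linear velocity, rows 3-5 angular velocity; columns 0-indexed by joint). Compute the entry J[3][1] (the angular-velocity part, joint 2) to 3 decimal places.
-0.707

axis z_1 = (-0.7071,-0.7071,0.0000); lever o_n−o_1 = (-1.9383,-2.3043,-4.8296)
cross product → J_v[:, 1] = (3.4151,-3.4151,0.2588)
J_ω[:, 1] = z_1
entry J[3][1] = -0.7071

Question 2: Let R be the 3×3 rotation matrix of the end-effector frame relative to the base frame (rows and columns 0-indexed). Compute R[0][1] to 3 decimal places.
-0.707

End-effector y-axis (col 1 of R) = (-0.7071,-0.7071,-0.0000)
R[0][1] = -0.7071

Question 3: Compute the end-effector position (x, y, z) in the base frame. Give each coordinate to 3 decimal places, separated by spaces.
after link 1: o_1 = (-2.1213, 2.1213, 4.0000)
after link 2: o_2 = (-1.1213, 1.1213, 2.5858)
after link 3: o_3 = (-2.0364, 2.0364, 7.4154)
after link 4: o_4 = (-2.4873, 2.4873, 2.0681)
after link 5: o_5 = (-4.0596, -0.1830, -0.8296)

-4.060 -0.183 -0.830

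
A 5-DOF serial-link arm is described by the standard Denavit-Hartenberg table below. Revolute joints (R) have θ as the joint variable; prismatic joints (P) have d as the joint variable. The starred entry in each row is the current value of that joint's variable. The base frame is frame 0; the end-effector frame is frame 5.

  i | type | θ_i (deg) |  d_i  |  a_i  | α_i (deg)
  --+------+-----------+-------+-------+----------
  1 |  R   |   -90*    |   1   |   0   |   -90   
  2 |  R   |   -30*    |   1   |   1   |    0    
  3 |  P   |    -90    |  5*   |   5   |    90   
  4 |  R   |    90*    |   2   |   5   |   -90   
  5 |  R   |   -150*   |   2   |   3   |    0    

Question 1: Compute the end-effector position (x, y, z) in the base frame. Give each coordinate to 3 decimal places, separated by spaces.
8.402 3.665 2.348

after link 1: o_1 = (0.0000, 0.0000, 1.0000)
after link 2: o_2 = (1.0000, -0.8660, 1.5000)
after link 3: o_3 = (6.0000, 1.6340, 5.8301)
after link 4: o_4 = (11.0000, 3.3660, 4.8301)
after link 5: o_5 = (8.4019, 3.6651, 2.3481)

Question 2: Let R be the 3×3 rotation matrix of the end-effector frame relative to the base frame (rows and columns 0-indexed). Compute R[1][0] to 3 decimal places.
End-effector x-axis (col 0 of R) = (-0.8660,0.4330,-0.2500)
R[1][0] = 0.4330

0.433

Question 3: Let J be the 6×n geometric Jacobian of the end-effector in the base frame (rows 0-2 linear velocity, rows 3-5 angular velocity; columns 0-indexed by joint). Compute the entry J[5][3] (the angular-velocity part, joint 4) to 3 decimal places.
-0.500

axis z_3 = (0.0000,0.8660,-0.5000); lever o_n−o_3 = (2.4019,2.0311,-3.4821)
cross product → J_v[:, 3] = (-2.0000,-1.2010,-2.0801)
J_ω[:, 3] = z_3
entry J[5][3] = -0.5000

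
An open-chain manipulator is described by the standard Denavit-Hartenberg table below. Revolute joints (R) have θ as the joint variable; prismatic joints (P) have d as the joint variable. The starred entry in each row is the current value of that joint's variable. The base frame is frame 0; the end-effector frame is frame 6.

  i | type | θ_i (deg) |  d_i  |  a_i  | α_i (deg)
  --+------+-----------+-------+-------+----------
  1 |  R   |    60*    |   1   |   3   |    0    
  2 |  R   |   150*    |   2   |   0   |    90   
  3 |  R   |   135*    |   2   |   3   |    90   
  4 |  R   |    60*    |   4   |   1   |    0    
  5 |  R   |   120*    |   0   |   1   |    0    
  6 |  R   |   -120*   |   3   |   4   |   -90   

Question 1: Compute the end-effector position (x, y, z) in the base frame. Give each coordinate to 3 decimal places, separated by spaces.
after link 1: o_1 = (1.5000, 2.5981, 1.0000)
after link 2: o_2 = (1.5000, 2.5981, 3.0000)
after link 3: o_3 = (2.3371, 5.3908, 5.1213)
after link 4: o_4 = (-0.2392, 4.9034, 8.3033)
after link 5: o_5 = (-0.8516, 4.5498, 7.5962)
after link 6: o_6 = (-3.1960, 7.1962, 11.1317)

-3.196 7.196 11.132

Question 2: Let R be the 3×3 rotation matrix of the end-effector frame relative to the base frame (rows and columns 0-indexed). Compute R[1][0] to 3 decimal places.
End-effector x-axis (col 0 of R) = (-0.1268,0.9268,0.3536)
R[1][0] = 0.9268

0.927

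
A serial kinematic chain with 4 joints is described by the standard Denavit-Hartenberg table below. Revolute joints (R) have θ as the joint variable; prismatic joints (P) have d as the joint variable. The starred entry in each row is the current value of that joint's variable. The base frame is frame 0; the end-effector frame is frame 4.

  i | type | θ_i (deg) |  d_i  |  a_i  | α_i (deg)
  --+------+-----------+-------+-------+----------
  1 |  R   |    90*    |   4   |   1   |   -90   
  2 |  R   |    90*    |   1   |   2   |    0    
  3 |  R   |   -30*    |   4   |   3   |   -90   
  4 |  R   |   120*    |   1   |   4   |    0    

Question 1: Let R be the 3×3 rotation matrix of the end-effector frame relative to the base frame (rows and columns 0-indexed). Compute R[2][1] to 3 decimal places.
0.750

End-effector y-axis (col 1 of R) = (-0.5000,-0.4330,0.7500)
R[2][1] = 0.7500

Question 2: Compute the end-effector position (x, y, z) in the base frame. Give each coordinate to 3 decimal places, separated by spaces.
-1.536 0.634 0.634

after link 1: o_1 = (0.0000, 1.0000, 4.0000)
after link 2: o_2 = (-1.0000, 1.0000, 2.0000)
after link 3: o_3 = (-5.0000, 2.5000, -0.5981)
after link 4: o_4 = (-1.5359, 0.6340, 0.6340)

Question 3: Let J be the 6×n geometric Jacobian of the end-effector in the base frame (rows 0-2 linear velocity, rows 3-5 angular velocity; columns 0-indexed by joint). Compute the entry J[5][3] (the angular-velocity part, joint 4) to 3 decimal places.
-0.500

axis z_3 = (-0.0000,-0.8660,-0.5000); lever o_n−o_3 = (3.4641,-1.8660,1.2321)
cross product → J_v[:, 3] = (-2.0000,-1.7321,3.0000)
J_ω[:, 3] = z_3
entry J[5][3] = -0.5000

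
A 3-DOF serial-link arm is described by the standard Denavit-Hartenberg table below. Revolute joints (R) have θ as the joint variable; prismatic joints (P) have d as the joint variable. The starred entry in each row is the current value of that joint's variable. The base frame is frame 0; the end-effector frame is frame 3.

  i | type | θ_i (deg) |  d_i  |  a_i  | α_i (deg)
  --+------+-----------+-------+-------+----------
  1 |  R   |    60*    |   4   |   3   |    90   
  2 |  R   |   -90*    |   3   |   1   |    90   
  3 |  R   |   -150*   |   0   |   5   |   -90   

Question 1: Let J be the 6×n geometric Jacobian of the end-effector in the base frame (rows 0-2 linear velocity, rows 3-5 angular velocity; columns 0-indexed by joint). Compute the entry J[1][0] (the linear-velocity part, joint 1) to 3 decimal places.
axis z_0 = ẑ; lever o_n−o_0 = (1.9330,2.3481,7.3301)
cross product → J_v[:, 0] = (-2.3481,1.9330,0.0000)
J_ω[:, 0] = z_0
entry J[1][0] = 1.9330

1.933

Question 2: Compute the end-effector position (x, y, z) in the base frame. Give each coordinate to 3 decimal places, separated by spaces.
after link 1: o_1 = (1.5000, 2.5981, 4.0000)
after link 2: o_2 = (4.0981, 1.0981, 3.0000)
after link 3: o_3 = (1.9330, 2.3481, 7.3301)

1.933 2.348 7.330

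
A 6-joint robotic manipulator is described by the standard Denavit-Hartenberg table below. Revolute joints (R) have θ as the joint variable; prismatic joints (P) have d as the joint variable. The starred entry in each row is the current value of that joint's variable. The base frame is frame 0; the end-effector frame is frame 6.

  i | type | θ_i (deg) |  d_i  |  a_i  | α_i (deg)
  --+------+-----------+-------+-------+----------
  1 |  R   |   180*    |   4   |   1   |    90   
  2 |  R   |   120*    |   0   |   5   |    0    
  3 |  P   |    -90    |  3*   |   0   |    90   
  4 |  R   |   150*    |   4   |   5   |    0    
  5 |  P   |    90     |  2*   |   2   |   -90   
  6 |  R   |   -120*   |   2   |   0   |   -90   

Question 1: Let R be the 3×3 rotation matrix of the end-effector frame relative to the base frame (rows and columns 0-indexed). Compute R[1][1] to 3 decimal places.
End-effector y-axis (col 1 of R) = (0.7500,0.5000,-0.4330)
R[1][1] = 0.5000

0.500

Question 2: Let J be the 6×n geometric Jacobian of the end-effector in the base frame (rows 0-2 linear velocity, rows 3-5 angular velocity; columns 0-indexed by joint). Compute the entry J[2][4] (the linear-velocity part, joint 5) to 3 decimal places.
prismatic axis z_4 = (-0.5000,0.0000,-0.8660)
J_v[:, 4] = z_4; J_ω[:, 4] = (0,0,0)
entry J[2][4] = -0.8660

-0.866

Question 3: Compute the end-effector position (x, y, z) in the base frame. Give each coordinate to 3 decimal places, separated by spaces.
after link 1: o_1 = (-1.0000, 0.0000, 4.0000)
after link 2: o_2 = (1.5000, -0.0000, 8.3301)
after link 3: o_3 = (1.5000, 3.0000, 8.3301)
after link 4: o_4 = (3.2500, 5.5000, 2.7010)
after link 5: o_5 = (3.1160, 3.7679, 0.4689)
after link 6: o_6 = (1.6160, 2.7679, 1.3349)

1.616 2.768 1.335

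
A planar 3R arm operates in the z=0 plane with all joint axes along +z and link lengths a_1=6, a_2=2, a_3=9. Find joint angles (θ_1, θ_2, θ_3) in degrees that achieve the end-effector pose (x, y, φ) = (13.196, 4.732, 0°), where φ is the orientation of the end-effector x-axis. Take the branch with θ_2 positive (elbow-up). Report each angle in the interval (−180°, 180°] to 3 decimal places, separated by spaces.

wrist centre = target − a_3·(cos φ, sin φ) = (4.1960, 4.7320)
cos θ_2 = (39.9982−6²−2²)/(2·6·2) = -0.0001; θ_2 = 90.0042° (elbow-up)
β = atan2(4.7320,4.1960) = 48.4357°; ψ = atan2(2.0000,5.9999) = 18.4354°
θ_1 = β − ψ = 30.0003°
θ_3 = φ − θ_1 − θ_2 = -120.0045° (wrapped to (-180°,180°])

30.000 90.004 -120.005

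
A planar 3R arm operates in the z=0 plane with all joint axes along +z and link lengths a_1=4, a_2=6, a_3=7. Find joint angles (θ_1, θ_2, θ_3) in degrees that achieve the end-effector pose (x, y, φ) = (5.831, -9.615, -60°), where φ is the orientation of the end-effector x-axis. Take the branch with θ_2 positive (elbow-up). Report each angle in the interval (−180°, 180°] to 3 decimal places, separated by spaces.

-150.009 135.005 -44.995

wrist centre = target − a_3·(cos φ, sin φ) = (2.3310, -3.5528)
cos θ_2 = (18.0561−4²−6²)/(2·4·6) = -0.7072; θ_2 = 135.0047° (elbow-up)
β = atan2(-3.5528,2.3310) = -56.7312°; ψ = atan2(4.2423,-0.2430) = 93.2782°
θ_1 = β − ψ = -150.0094°
θ_3 = φ − θ_1 − θ_2 = -44.9953° (wrapped to (-180°,180°])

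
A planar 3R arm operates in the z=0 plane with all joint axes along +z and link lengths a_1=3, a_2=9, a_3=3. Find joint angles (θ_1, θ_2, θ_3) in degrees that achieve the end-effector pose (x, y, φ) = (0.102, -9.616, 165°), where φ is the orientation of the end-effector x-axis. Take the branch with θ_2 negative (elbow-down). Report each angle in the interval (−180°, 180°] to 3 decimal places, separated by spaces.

wrist centre = target − a_3·(cos φ, sin φ) = (2.9998, -10.3925)
cos θ_2 = (117.0018−3²−9²)/(2·3·9) = 0.5000; θ_2 = -59.9978° (elbow-down)
β = atan2(-10.3925,2.9998) = -73.8992°; ψ = atan2(-7.7941,7.5003) = -46.1003°
θ_1 = β − ψ = -27.7989°
θ_3 = φ − θ_1 − θ_2 = -107.2033° (wrapped to (-180°,180°])

-27.799 -59.998 -107.203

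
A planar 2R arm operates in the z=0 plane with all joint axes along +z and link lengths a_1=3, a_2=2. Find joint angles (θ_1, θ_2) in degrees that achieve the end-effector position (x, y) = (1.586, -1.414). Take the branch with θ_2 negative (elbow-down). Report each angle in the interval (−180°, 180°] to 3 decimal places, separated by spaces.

cos θ_2 = (4.5148−3²−2²)/(2·3·2) = -0.7071; θ_2 = -134.9995° (elbow-down)
β = atan2(-1.4140,1.5860) = -41.7186°; ψ = atan2(-1.4142,1.5858) = -41.7268°
θ_1 = β − ψ = 0.0082°

0.008 -135.000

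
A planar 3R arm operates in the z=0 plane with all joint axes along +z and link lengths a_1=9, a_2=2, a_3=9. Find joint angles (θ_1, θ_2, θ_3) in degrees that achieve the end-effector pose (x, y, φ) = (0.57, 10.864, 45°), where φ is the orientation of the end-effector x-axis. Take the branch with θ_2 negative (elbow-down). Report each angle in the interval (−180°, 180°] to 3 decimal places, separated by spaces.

149.997 -150.009 45.012

wrist centre = target − a_3·(cos φ, sin φ) = (-5.7940, 4.5000)
cos θ_2 = (53.8203−9²−2²)/(2·9·2) = -0.8661; θ_2 = -150.0088° (elbow-down)
β = atan2(4.5000,-5.7940) = 142.1643°; ψ = atan2(-0.9997,7.2678) = -7.8323°
θ_1 = β − ψ = 149.9966°
θ_3 = φ − θ_1 − θ_2 = 45.0122° (wrapped to (-180°,180°])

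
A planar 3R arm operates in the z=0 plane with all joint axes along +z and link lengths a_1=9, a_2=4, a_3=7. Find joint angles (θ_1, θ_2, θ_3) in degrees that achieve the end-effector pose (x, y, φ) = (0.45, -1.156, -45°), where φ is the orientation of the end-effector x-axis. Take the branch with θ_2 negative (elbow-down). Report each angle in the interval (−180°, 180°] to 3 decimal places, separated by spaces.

wrist centre = target − a_3·(cos φ, sin φ) = (-4.4997, 3.7937)
cos θ_2 = (34.6402−9²−4²)/(2·9·4) = -0.8661; θ_2 = -150.0094° (elbow-down)
β = atan2(3.7937,-4.4997) = 139.8657°; ψ = atan2(-1.9994,5.5356) = -19.8596°
θ_1 = β − ψ = 159.7252°
θ_3 = φ − θ_1 − θ_2 = -54.7158° (wrapped to (-180°,180°])

159.725 -150.009 -54.716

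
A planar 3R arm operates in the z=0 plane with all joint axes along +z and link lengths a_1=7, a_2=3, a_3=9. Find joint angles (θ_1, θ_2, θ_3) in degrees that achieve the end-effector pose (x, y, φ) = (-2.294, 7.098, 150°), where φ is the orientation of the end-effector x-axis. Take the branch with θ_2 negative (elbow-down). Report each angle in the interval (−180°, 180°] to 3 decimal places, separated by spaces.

50.569 -119.997 -140.572

wrist centre = target − a_3·(cos φ, sin φ) = (5.5002, 2.5980)
cos θ_2 = (37.0021−7²−3²)/(2·7·3) = -0.4999; θ_2 = -119.9967° (elbow-down)
β = atan2(2.5980,5.5002) = 25.2834°; ψ = atan2(-2.5982,5.5002) = -25.2851°
θ_1 = β − ψ = 50.5686°
θ_3 = φ − θ_1 − θ_2 = -140.5719° (wrapped to (-180°,180°])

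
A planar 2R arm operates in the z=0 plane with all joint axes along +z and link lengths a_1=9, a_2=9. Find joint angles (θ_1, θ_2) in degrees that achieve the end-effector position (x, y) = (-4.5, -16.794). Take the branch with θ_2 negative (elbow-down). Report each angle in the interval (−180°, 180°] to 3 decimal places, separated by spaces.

-89.997 -30.005

cos θ_2 = (302.2884−9²−9²)/(2·9·9) = 0.8660; θ_2 = -30.0054° (elbow-down)
β = atan2(-16.7940,-4.5000) = -105.0002°; ψ = atan2(-4.5007,16.7938) = -15.0027°
θ_1 = β − ψ = -89.9975°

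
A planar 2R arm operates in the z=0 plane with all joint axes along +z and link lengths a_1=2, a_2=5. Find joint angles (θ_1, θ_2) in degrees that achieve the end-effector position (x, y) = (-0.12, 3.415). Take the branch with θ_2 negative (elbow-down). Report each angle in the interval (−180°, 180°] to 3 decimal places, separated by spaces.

-134.979 -150.016

cos θ_2 = (11.6766−2²−5²)/(2·2·5) = -0.8662; θ_2 = -150.0164° (elbow-down)
β = atan2(3.4150,-0.1200) = 92.0125°; ψ = atan2(-2.4988,-2.3308) = -133.0088°
θ_1 = β − ψ = 225.0213°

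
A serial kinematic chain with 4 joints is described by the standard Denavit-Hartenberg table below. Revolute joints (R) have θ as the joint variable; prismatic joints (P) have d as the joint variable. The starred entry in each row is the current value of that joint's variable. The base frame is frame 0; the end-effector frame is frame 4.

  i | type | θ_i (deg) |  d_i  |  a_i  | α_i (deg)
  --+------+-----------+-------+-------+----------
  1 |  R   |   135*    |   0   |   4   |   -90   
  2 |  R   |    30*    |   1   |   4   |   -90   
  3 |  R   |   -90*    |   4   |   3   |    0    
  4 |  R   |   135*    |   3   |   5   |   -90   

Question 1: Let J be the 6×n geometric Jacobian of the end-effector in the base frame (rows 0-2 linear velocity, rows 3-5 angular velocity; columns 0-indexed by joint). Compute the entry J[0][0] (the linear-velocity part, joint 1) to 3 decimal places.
axis z_0 = ẑ; lever o_n−o_0 = (-5.2965,4.6397,-9.8299)
cross product → J_v[:, 0] = (-4.6397,-5.2965,0.0000)
J_ω[:, 0] = z_0
entry J[0][0] = -4.6397

-4.640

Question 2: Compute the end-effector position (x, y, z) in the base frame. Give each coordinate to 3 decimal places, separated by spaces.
-5.297 4.640 -9.830

after link 1: o_1 = (-2.8284, 2.8284, 0.0000)
after link 2: o_2 = (-5.9850, 4.5708, -2.0000)
after link 3: o_3 = (-6.6921, 1.0353, -5.4641)
after link 4: o_4 = (-5.2965, 4.6397, -9.8299)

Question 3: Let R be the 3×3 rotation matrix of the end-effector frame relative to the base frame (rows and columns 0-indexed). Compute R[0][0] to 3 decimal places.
0.067

End-effector x-axis (col 0 of R) = (0.0670,0.9330,-0.3536)
R[0][0] = 0.0670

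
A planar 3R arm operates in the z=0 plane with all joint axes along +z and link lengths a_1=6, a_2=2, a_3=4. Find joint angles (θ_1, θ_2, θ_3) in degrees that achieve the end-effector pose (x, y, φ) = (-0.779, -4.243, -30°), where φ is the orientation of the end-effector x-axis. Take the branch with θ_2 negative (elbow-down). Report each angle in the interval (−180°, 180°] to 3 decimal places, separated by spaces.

-134.995 -134.981 -120.023

wrist centre = target − a_3·(cos φ, sin φ) = (-4.2431, -2.2430)
cos θ_2 = (23.0350−6²−2²)/(2·6·2) = -0.7069; θ_2 = -134.9814° (elbow-down)
β = atan2(-2.2430,-4.2431) = -152.1381°; ψ = atan2(-1.4147,4.5862) = -17.1429°
θ_1 = β − ψ = -134.9951°
θ_3 = φ − θ_1 − θ_2 = -120.0235° (wrapped to (-180°,180°])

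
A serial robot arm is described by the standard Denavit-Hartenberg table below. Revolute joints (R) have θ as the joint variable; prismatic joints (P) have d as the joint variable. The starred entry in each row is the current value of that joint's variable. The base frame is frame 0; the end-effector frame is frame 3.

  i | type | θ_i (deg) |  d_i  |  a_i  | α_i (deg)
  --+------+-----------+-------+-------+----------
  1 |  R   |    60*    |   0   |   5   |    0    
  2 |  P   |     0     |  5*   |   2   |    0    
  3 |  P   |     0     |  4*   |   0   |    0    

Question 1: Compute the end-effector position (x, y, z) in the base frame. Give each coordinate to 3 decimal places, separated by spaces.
3.500 6.062 9.000

after link 1: o_1 = (2.5000, 4.3301, 0.0000)
after link 2: o_2 = (3.5000, 6.0622, 5.0000)
after link 3: o_3 = (3.5000, 6.0622, 9.0000)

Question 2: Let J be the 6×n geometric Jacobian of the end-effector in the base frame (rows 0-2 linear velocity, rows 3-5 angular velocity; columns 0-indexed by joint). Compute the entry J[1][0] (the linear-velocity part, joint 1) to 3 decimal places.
3.500

axis z_0 = ẑ; lever o_n−o_0 = (3.5000,6.0622,9.0000)
cross product → J_v[:, 0] = (-6.0622,3.5000,0.0000)
J_ω[:, 0] = z_0
entry J[1][0] = 3.5000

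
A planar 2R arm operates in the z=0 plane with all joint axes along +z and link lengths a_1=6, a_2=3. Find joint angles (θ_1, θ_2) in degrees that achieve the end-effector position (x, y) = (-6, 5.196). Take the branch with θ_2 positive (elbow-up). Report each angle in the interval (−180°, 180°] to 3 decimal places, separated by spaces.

cos θ_2 = (62.9984−6²−3²)/(2·6·3) = 0.5000; θ_2 = 60.0029° (elbow-up)
β = atan2(5.1960,-6.0000) = 139.1074°; ψ = atan2(2.5982,7.4999) = 19.1074°
θ_1 = β − ψ = 120.0000°

120.000 60.003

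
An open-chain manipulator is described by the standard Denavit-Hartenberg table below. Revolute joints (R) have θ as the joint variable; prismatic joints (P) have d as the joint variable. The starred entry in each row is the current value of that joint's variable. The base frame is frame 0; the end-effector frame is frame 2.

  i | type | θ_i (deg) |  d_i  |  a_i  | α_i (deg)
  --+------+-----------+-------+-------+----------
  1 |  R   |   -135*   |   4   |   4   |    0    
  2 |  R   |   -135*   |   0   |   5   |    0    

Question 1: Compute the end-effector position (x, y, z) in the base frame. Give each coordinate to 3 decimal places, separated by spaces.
after link 1: o_1 = (-2.8284, -2.8284, 4.0000)
after link 2: o_2 = (-2.8284, 2.1716, 4.0000)

-2.828 2.172 4.000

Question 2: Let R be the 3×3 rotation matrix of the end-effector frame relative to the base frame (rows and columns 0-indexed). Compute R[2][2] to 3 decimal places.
End-effector z-axis (col 2 of R) = (0.0000,0.0000,1.0000)
R[2][2] = 1.0000

1.000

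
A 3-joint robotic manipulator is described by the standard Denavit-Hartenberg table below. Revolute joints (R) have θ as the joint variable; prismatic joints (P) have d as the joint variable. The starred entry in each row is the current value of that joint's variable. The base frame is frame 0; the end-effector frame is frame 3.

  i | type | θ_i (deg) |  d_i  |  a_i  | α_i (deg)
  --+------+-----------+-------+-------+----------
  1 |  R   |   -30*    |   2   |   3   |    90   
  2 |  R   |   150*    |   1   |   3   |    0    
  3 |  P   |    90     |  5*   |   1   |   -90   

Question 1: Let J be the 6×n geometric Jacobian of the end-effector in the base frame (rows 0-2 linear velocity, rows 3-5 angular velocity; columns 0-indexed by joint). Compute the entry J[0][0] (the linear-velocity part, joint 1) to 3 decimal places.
5.147

axis z_0 = ẑ; lever o_n−o_0 = (-3.0849,-5.1471,2.6340)
cross product → J_v[:, 0] = (5.1471,-3.0849,0.0000)
J_ω[:, 0] = z_0
entry J[0][0] = 5.1471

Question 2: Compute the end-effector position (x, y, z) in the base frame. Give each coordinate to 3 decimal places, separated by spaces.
after link 1: o_1 = (2.5981, -1.5000, 2.0000)
after link 2: o_2 = (-0.1519, -1.0670, 3.5000)
after link 3: o_3 = (-3.0849, -5.1471, 2.6340)

-3.085 -5.147 2.634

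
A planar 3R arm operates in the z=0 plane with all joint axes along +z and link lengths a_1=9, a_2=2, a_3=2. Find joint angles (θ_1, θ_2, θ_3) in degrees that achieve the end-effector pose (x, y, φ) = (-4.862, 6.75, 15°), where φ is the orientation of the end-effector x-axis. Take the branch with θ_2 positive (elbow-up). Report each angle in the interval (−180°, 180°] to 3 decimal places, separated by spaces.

124.939 90.002 160.059

wrist centre = target − a_3·(cos φ, sin φ) = (-6.7939, 6.2324)
cos θ_2 = (84.9988−9²−2²)/(2·9·2) = -0.0000; θ_2 = 90.0020° (elbow-up)
β = atan2(6.2324,-6.7939) = 137.4682°; ψ = atan2(2.0000,8.9999) = 12.5289°
θ_1 = β − ψ = 124.9393°
θ_3 = φ − θ_1 − θ_2 = 160.0587° (wrapped to (-180°,180°])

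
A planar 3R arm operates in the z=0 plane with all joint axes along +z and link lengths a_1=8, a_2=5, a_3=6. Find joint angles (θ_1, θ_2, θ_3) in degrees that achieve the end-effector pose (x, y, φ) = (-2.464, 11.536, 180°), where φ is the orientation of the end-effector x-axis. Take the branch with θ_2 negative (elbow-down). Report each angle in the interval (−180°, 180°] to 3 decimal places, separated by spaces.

wrist centre = target − a_3·(cos φ, sin φ) = (3.5360, 11.5360)
cos θ_2 = (145.5826−8²−5²)/(2·8·5) = 0.7073; θ_2 = -44.9858° (elbow-down)
β = atan2(11.5360,3.5360) = 72.9587°; ψ = atan2(-3.5347,11.5364) = -17.0346°
θ_1 = β − ψ = 89.9933°
θ_3 = φ − θ_1 − θ_2 = 134.9924° (wrapped to (-180°,180°])

89.993 -44.986 134.992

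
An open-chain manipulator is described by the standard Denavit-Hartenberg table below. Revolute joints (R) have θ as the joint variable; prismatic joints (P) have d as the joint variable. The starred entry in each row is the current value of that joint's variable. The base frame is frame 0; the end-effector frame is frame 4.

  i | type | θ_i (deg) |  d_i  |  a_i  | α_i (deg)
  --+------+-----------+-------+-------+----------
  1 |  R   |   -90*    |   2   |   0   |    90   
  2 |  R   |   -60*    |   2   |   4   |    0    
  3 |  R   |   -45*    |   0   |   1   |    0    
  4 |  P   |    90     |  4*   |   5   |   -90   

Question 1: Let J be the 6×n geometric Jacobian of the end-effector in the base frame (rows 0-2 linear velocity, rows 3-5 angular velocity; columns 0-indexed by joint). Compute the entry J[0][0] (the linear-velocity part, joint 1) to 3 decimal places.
axis z_0 = ẑ; lever o_n−o_0 = (-6.0000,-6.5708,-3.7241)
cross product → J_v[:, 0] = (6.5708,-6.0000,0.0000)
J_ω[:, 0] = z_0
entry J[0][0] = 6.5708

6.571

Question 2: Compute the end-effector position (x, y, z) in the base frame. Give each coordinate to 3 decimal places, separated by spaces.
-6.000 -6.571 -3.724

after link 1: o_1 = (0.0000, 0.0000, 2.0000)
after link 2: o_2 = (-2.0000, -2.0000, -1.4641)
after link 3: o_3 = (-2.0000, -1.7412, -2.4300)
after link 4: o_4 = (-6.0000, -6.5708, -3.7241)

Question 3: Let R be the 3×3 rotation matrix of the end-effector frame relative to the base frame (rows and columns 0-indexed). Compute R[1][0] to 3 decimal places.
End-effector x-axis (col 0 of R) = (0.0000,-0.9659,-0.2588)
R[1][0] = -0.9659

-0.966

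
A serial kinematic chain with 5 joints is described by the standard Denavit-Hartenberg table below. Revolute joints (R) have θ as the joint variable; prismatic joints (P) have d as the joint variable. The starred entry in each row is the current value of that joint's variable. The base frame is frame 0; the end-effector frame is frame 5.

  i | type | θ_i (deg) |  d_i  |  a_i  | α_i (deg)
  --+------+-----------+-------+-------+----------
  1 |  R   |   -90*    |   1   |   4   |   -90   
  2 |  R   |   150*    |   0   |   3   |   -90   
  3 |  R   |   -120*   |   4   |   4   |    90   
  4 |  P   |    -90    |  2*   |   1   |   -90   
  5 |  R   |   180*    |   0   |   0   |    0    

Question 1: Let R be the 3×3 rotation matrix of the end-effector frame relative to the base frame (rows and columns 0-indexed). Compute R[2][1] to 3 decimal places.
End-effector y-axis (col 1 of R) = (-0.5000,-0.7500,0.4330)
R[2][1] = 0.4330

0.433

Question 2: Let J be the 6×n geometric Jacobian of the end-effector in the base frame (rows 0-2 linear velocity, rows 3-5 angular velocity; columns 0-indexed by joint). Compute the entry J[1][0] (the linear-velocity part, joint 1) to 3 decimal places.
2.464

axis z_0 = ẑ; lever o_n−o_0 = (2.4641,-3.1340,3.9641)
cross product → J_v[:, 0] = (3.1340,2.4641,-0.0000)
J_ω[:, 0] = z_0
entry J[1][0] = 2.4641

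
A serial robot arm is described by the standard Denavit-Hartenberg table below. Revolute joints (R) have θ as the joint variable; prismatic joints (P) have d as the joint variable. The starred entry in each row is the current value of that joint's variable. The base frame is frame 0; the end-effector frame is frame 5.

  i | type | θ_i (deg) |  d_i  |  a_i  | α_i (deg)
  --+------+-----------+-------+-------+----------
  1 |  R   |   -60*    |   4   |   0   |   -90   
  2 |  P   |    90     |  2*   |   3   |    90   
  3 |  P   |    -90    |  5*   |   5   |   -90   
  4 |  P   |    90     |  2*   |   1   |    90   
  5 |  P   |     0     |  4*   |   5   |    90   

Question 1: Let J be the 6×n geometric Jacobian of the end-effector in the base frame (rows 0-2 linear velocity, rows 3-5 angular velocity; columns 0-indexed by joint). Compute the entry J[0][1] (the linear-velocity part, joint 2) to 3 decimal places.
prismatic axis z_1 = (0.8660,0.5000,0.0000)
J_v[:, 1] = z_1; J_ω[:, 1] = (0,0,0)
entry J[0][1] = 0.8660

0.866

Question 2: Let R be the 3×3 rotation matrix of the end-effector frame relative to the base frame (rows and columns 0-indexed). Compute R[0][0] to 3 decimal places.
-0.500

End-effector x-axis (col 0 of R) = (-0.5000,0.8660,-0.0000)
R[0][0] = -0.5000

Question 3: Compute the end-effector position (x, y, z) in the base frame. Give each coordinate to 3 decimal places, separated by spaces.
after link 1: o_1 = (0.0000, 0.0000, 4.0000)
after link 2: o_2 = (1.7321, 1.0000, 1.0000)
after link 3: o_3 = (-0.0981, -5.8301, 1.0000)
after link 4: o_4 = (-0.5981, -4.9641, -1.0000)
after link 5: o_5 = (-6.5622, -2.6340, -1.0000)

-6.562 -2.634 -1.000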